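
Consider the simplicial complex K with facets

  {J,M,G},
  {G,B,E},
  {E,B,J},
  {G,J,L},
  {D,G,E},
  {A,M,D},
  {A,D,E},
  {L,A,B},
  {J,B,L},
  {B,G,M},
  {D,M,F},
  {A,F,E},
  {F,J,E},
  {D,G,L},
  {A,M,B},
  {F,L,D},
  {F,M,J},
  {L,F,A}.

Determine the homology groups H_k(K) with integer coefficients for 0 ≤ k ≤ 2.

H_0 ≅ Z,  H_1 ≅ Z ⊕ Z/2,  H_2 = 0.

K has 9 vertices, 27 edges, 18 triangles.
rank ∂_0 = 0, rank ∂_1 = 8 ⇒ b_0 = 9 − 0 − 8 = 1; all invariant factors of ∂_1 are 1 so no torsion. So H_0 = Z.
rank ∂_1 = 8, rank ∂_2 = 18 ⇒ b_1 = 27 − 8 − 18 = 1; ∂_2 has invariant factor(s) [2] giving torsion. So H_1 = Z ⊕ Z/2.
rank ∂_2 = 18, rank ∂_3 = 0 ⇒ b_2 = 18 − 18 − 0 = 0. So H_2 = 0.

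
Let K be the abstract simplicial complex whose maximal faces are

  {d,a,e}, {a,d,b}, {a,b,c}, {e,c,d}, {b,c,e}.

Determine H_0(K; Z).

Take the total order a < b < c < d < e on the vertex set. Then K (dimension 2) consists of the simplices:

  0-simplices (5): a, b, c, d, e
  1-simplices (10): ab, ac, ad, ae, bc, bd, be, cd, ce, de
  2-simplices (5): abc, abd, ade, bce, cde

Hence C_0 ≅ Z^5, C_1 ≅ Z^10, C_2 ≅ Z^5.

∂_1: C_1 → C_0 maps an edge to its endpoints' difference, ∂[p,q] = q − p. For instance
  ∂ab = b − a.
The resulting 5×10 matrix has rank 4, and its Smith normal form has invariant factors (1,1,1,1).

Boundary ∂_2: C_2 → C_1 acts by ∂[p,q,r] = [q,r] − [p,r] + [p,q]. For instance
  ∂abd = bd − ad + ab,
  ∂ade = de − ae + ad.
The resulting 10×5 matrix has rank 5, and its Smith normal form has invariant factors (1,1,1,1,1).

Reading off H_k = ker ∂_k / im ∂_{k+1}:

  H_0: rank C_0 − rank ∂_1 = 5 − 4 = 1, and the invariant factors of ∂_1 are all 1, so H_0 ≅ Z.

H_0 ≅ Z.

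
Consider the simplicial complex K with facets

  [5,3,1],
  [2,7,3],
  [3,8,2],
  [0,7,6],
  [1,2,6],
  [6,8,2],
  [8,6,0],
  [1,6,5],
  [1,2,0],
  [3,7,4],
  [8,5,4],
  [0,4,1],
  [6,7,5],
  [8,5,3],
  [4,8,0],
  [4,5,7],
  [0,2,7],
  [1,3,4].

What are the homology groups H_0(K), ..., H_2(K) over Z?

We work with the vertex ordering 0 < 1 < 2 < 3 < 4 < 5 < 6 < 7 < 8. The simplices of K, each written with vertices in increasing order, are:

  0-simplices (9): [0], [1], [2], [3], [4], [5], [6], [7], [8]
  1-simplices (27): (27 of them)
  2-simplices (18): [0,1,2], [0,1,4], [0,2,7], [0,4,8], [0,6,7], [0,6,8], [1,2,6], [1,3,4], [1,3,5], [1,5,6], [2,3,7], [2,3,8], [2,6,8], [3,4,7], [3,5,8], [4,5,7], [4,5,8], [5,6,7]

giving chain groups C_0 ≅ Z^9, C_1 ≅ Z^27, C_2 ≅ Z^18.

The boundary map ∂_1: C_1 → C_0 is given by ∂[p,q] = [q] − [p]. For instance
  ∂[0,7] = [7] − [0].
As a 9×27 matrix over Z this has rank 8, with invariant factors (1,1,1,1,1,1,1,1).

The boundary map ∂_2: C_2 → C_1 maps a triangle to the signed sum of its edges. For instance
  ∂[4,5,8] = [5,8] − [4,8] + [4,5],
  ∂[5,6,7] = [6,7] − [5,7] + [5,6].
The 27×18 boundary matrix has rank 18 and Smith normal form diag(1,1,1,1,1,1,1,1,1,1,1,1,1,1,1,1,1,2).

Computing H_k = (kernel of ∂_k) / (image of ∂_{k+1}):

  H_0: rank C_0 − rank ∂_1 = 9 − 8 = 1, and the invariant factors of ∂_1 are all 1, so H_0 ≅ Z.
  H_1: rank ker ∂_1 − rank ∂_2 = (27 − 8) − 18 = 1, and ∂_2 has invariant factor 2 > 1, so H_1 ≅ Z ⊕ Z/2.
  H_2: rank ker ∂_2 − rank ∂_3 = (18 − 18) − 0 = 0, and there is no ∂_3, so H_2 ≅ 0.

As a check, the Euler characteristic is 9 − 27 + 18 = 0, which agrees with 1 − 1 + 0 = 0.
(K is a triangulation of the Klein bottle.)

H_0 = Z,  H_1 = Z ⊕ Z/2,  H_2 = 0.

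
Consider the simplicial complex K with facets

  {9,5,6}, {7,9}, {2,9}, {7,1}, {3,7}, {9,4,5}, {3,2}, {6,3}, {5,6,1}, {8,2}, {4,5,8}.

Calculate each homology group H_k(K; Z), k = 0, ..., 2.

H_0 ≅ Z,  H_1 ≅ Z^4,  H_2 = 0.

K has 9 vertices, 16 edges, 4 triangles.
rank ∂_0 = 0, rank ∂_1 = 8 ⇒ b_0 = 9 − 0 − 8 = 1; all invariant factors of ∂_1 are 1 so no torsion. So H_0 ≅ Z.
rank ∂_1 = 8, rank ∂_2 = 4 ⇒ b_1 = 16 − 8 − 4 = 4; all invariant factors of ∂_2 are 1 so no torsion. So H_1 ≅ Z^4.
rank ∂_2 = 4, rank ∂_3 = 0 ⇒ b_2 = 4 − 4 − 0 = 0. So H_2 ≅ 0.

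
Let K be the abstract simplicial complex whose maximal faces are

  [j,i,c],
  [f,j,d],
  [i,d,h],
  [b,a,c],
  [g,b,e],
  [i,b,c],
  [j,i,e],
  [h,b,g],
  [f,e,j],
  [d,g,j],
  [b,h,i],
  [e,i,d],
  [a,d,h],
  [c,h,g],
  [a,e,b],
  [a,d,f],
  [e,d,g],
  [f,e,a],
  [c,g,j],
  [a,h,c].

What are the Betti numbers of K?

Order the vertices as a < b < c < d < e < f < g < h < i < j. Listing each simplex with vertices in this order, K has dimension 2 with simplices:

  0-simplices (10): a, b, c, d, e, f, g, h, i, j
  1-simplices (30): ab, ac, ad, ae, af, ah, bc, be, bg, bh, bi, cg, ch, ci, cj, de, df, dg, dh, di, dj, ef, eg, ei, ej, fj, gh, gj, hi, ij
  2-simplices (20): abc, abe, ach, adf, adh, aef, bci, beg, bgh, bhi, cgh, cgj, cij, deg, dei, dfj, dgj, dhi, efj, eij

giving chain groups C_0 ≅ Z^10, C_1 ≅ Z^30, C_2 ≅ Z^20.

∂_1: C_1 → C_0 is given by ∂[p,q] = [q] − [p].
This gives a 10×30 integer matrix of rank 9; reducing to Smith normal form yields diagonal entries (1,1,1,1,1,1,1,1,1).

The boundary map ∂_2: C_2 → C_1 maps a triangle to the signed sum of its edges. For instance
  ∂cij = ij − cj + ci,
  ∂dhi = hi − di + dh.
As a 30×20 matrix over Z this has rank 20, with invariant factors (1,1,1,1,1,1,1,1,1,1,1,1,1,1,1,1,1,1,1,2).

From H_k ≅ ker(∂_k) / im(∂_{k+1}) we obtain:

  H_0: rank C_0 − rank ∂_1 = 10 − 9 = 1, and the invariant factors of ∂_1 are all 1, so H_0 ≅ Z.
  H_1: rank ker ∂_1 − rank ∂_2 = (30 − 9) − 20 = 1, and ∂_2 has invariant factor 2 > 1, so H_1 ≅ Z ⊕ Z/2.
  H_2: rank ker ∂_2 − rank ∂_3 = (20 − 20) − 0 = 0, and there is no ∂_3, so H_2 ≅ 0.

As a check, the Euler characteristic is 10 − 30 + 20 = 0, which agrees with 1 − 1 + 0 = 0.
(K is a triangulation of the Klein bottle.)

Hence the Betti numbers are b_0 = 1, b_1 = 1, b_2 = 0.

b_0 = 1, b_1 = 1, b_2 = 0.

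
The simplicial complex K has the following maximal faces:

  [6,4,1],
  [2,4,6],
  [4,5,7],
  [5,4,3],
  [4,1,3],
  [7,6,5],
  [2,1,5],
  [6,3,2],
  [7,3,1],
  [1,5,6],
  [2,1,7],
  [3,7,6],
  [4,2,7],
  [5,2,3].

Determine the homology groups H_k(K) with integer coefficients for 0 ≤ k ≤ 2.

H_0 = Z,  H_1 = Z^2,  H_2 = Z.

Order the vertices as 1 < 2 < 3 < 4 < 5 < 6 < 7. Listing each simplex with vertices in this order, K has dimension 2 with simplices:

  0-simplices (7): [1], [2], [3], [4], [5], [6], [7]
  1-simplices (21): [1,2], [1,3], [1,4], [1,5], [1,6], [1,7], [2,3], [2,4], [2,5], [2,6], [2,7], [3,4], [3,5], [3,6], [3,7], [4,5], [4,6], [4,7], [5,6], [5,7], [6,7]
  2-simplices (14): [1,2,5], [1,2,7], [1,3,4], [1,3,7], [1,4,6], [1,5,6], [2,3,5], [2,3,6], [2,4,6], [2,4,7], [3,4,5], [3,6,7], [4,5,7], [5,6,7]

Hence C_0 ≅ Z^7, C_1 ≅ Z^21, C_2 ≅ Z^14.

∂_1: C_1 → C_0 is given by ∂[p,q] = [q] − [p]. For instance
  ∂[2,3] = [3] − [2].
The 7×21 boundary matrix has rank 6 and Smith normal form diag(1,1,1,1,1,1).

Boundary ∂_2: C_2 → C_1 sends each 2-simplex [p,q,r] to [q,r] − [p,r] + [p,q]. For instance
  ∂[5,6,7] = [6,7] − [5,7] + [5,6],
  ∂[1,5,6] = [5,6] − [1,6] + [1,5].
This gives a 21×14 integer matrix of rank 13; reducing to Smith normal form yields diagonal entries (1,1,1,1,1,1,1,1,1,1,1,1,1).

Computing H_k = (kernel of ∂_k) / (image of ∂_{k+1}):

  H_0: rank C_0 − rank ∂_1 = 7 − 6 = 1, and the invariant factors of ∂_1 are all 1, so H_0 = Z.
  H_1: rank ker ∂_1 − rank ∂_2 = (21 − 6) − 13 = 2, and the invariant factors of ∂_2 are all 1, so H_1 = Z^2.
  H_2: rank ker ∂_2 − rank ∂_3 = (14 − 13) − 0 = 1, and there is no ∂_3, so H_2 = Z.

As a check, the Euler characteristic is 7 − 21 + 14 = 0, which agrees with 1 − 2 + 1 = 0.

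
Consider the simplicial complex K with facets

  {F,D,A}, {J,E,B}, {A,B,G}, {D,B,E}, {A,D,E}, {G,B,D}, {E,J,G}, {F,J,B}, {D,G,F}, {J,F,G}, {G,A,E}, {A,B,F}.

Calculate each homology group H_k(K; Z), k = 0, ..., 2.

K has 7 vertices, 18 edges, 12 triangles.
rank ∂_0 = 0, rank ∂_1 = 6 ⇒ b_0 = 7 − 0 − 6 = 1; all invariant factors of ∂_1 are 1 so no torsion. So H_0 = Z.
rank ∂_1 = 6, rank ∂_2 = 12 ⇒ b_1 = 18 − 6 − 12 = 0; ∂_2 has invariant factor(s) [2] giving torsion. So H_1 = Z/2.
rank ∂_2 = 12, rank ∂_3 = 0 ⇒ b_2 = 12 − 12 − 0 = 0. So H_2 = 0.

H_0 = Z,  H_1 = Z/2,  H_2 = 0.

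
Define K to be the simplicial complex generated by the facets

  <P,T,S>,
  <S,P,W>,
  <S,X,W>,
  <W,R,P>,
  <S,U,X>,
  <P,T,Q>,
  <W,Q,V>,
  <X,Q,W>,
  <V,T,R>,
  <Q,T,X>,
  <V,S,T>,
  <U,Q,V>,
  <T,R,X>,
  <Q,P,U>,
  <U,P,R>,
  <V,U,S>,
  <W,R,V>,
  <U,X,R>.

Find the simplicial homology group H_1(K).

H_1 = Z^2.

Fix the vertex order P < Q < R < S < T < U < V < W < X and write every simplex with vertices in increasing order. Then dim K = 2 and the simplices of K are:

  0-simplices (9): P, Q, R, S, T, U, V, W, X
  1-simplices (27): PQ, PR, PS, PT, PU, PW, QT, QU, QV, QW, QX, RT, RU, RV, RW, RX, ST, SU, SV, SW, SX, TV, TX, UV, UX, VW, WX
  2-simplices (18): PQT, PQU, PRU, PRW, PST, PSW, QTX, QUV, QVW, QWX, RTV, RTX, RUX, RVW, STV, SUV, SUX, SWX

so the chain groups are C_0 ≅ Z^9, C_1 ≅ Z^27, C_2 ≅ Z^18.

The boundary map ∂_1: C_1 → C_0 maps an edge to its endpoints' difference, ∂[p,q] = q − p. For instance
  ∂RV = V − R.
This gives a 9×27 integer matrix of rank 8; reducing to Smith normal form yields diagonal entries (1,1,1,1,1,1,1,1).

∂_2: C_2 → C_1 maps a triangle to the signed sum of its edges. For instance
  ∂SWX = WX − SX + SW,
  ∂SUV = UV − SV + SU.
The 27×18 boundary matrix has rank 17 and Smith normal form diag(1,1,1,1,1,1,1,1,1,1,1,1,1,1,1,1,1).

Reading off H_k = ker ∂_k / im ∂_{k+1}:

  H_1: rank ker ∂_1 − rank ∂_2 = (27 − 8) − 17 = 2, and the invariant factors of ∂_2 are all 1, so H_1 ≅ Z^2.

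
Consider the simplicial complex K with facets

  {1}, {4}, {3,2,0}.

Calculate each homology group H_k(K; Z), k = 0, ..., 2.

K has 5 vertices, 3 edges, 1 triangle.
rank ∂_0 = 0, rank ∂_1 = 2 ⇒ b_0 = 5 − 0 − 2 = 3; all invariant factors of ∂_1 are 1 so no torsion. So H_0 ≅ Z^3.
rank ∂_1 = 2, rank ∂_2 = 1 ⇒ b_1 = 3 − 2 − 1 = 0; all invariant factors of ∂_2 are 1 so no torsion. So H_1 ≅ 0.
rank ∂_2 = 1, rank ∂_3 = 0 ⇒ b_2 = 1 − 1 − 0 = 0. So H_2 ≅ 0.

H_0 = Z^3,  H_1 = 0,  H_2 = 0.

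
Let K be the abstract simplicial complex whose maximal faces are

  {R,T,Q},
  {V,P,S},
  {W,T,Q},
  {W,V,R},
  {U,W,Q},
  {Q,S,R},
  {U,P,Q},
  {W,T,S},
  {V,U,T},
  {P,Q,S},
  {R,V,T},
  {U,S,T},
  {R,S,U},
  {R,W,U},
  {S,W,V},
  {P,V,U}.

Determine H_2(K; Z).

H_2 = Z.

Take the total order P < Q < R < S < T < U < V < W on the vertex set. Then K (dimension 2) consists of the simplices:

  0-simplices (8): P, Q, R, S, T, U, V, W
  1-simplices (24): PQ, PS, PU, PV, QR, QS, QT, QU, QW, RS, RT, RU, RV, RW, ST, SU, SV, SW, TU, TV, TW, UV, UW, VW
  2-simplices (16): PQS, PQU, PSV, PUV, QRS, QRT, QTW, QUW, RSU, RTV, RUW, RVW, STU, STW, SVW, TUV

Hence C_0 ≅ Z^8, C_1 ≅ Z^24, C_2 ≅ Z^16.

∂_1: C_1 → C_0 is given by ∂[p,q] = [q] − [p].
As a 8×24 matrix over Z this has rank 7, with invariant factors (1,1,1,1,1,1,1).

∂_2: C_2 → C_1 sends each 2-simplex [p,q,r] to [q,r] − [p,r] + [p,q]. For instance
  ∂RTV = TV − RV + RT,
  ∂RUW = UW − RW + RU.
The 24×16 boundary matrix has rank 15 and Smith normal form diag(1,1,1,1,1,1,1,1,1,1,1,1,1,1,1).

From H_k ≅ ker(∂_k) / im(∂_{k+1}) we obtain:

  H_2: rank ker ∂_2 − rank ∂_3 = (16 − 15) − 0 = 1, and there is no ∂_3, so H_2 ≅ Z.

(K is a triangulation of the torus T^2.)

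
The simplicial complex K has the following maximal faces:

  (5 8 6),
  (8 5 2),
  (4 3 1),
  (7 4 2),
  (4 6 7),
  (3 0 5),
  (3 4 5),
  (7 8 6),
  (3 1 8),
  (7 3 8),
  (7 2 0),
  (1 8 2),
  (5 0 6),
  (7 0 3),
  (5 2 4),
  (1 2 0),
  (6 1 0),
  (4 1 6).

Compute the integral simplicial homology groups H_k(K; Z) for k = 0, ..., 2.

Take the total order 0 < 1 < 2 < 3 < 4 < 5 < 6 < 7 < 8 on the vertex set. Then K (dimension 2) consists of the simplices:

  0-simplices (9): [0], [1], [2], [3], [4], [5], [6], [7], [8]
  1-simplices (27): (27 of them)
  2-simplices (18): [0,1,2], [0,1,6], [0,2,7], [0,3,5], [0,3,7], [0,5,6], [1,2,8], [1,3,4], [1,3,8], [1,4,6], [2,4,5], [2,4,7], [2,5,8], [3,4,5], [3,7,8], [4,6,7], [5,6,8], [6,7,8]

Hence C_0 ≅ Z^9, C_1 ≅ Z^27, C_2 ≅ Z^18.

The boundary map ∂_1: C_1 → C_0 is given by ∂[p,q] = [q] − [p]. For instance
  ∂[3,5] = [5] − [3].
As a 9×27 matrix over Z this has rank 8, with invariant factors (1,1,1,1,1,1,1,1).

∂_2: C_2 → C_1 acts by ∂[p,q,r] = [q,r] − [p,r] + [p,q]. For instance
  ∂[1,4,6] = [4,6] − [1,6] + [1,4],
  ∂[1,3,4] = [3,4] − [1,4] + [1,3].
As a 27×18 matrix over Z this has rank 17, with invariant factors (1,1,1,1,1,1,1,1,1,1,1,1,1,1,1,1,1).

Computing H_k = (kernel of ∂_k) / (image of ∂_{k+1}):

  H_0: rank C_0 − rank ∂_1 = 9 − 8 = 1, and the invariant factors of ∂_1 are all 1, so H_0 = Z.
  H_1: rank ker ∂_1 − rank ∂_2 = (27 − 8) − 17 = 2, and the invariant factors of ∂_2 are all 1, so H_1 = Z^2.
  H_2: rank ker ∂_2 − rank ∂_3 = (18 − 17) − 0 = 1, and there is no ∂_3, so H_2 = Z.

(K is a triangulation of the torus T^2.)

H_0 = Z,  H_1 = Z^2,  H_2 = Z.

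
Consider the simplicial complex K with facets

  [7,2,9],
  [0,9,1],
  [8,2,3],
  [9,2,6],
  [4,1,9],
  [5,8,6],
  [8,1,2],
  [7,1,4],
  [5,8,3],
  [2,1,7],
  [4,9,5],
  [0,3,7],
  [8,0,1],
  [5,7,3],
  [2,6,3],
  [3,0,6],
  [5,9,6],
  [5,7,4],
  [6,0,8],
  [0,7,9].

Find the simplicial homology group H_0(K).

Order the vertices as 0 < 1 < 2 < 3 < 4 < 5 < 6 < 7 < 8 < 9. Listing each simplex with vertices in this order, K has dimension 2 with simplices:

  0-simplices (10): [0], [1], [2], [3], [4], [5], [6], [7], [8], [9]
  1-simplices (30): (30 of them)
  2-simplices (20): (20 of them)

giving chain groups C_0 ≅ Z^10, C_1 ≅ Z^30, C_2 ≅ Z^20.

∂_1: C_1 → C_0 is given by ∂[p,q] = [q] − [p]. For instance
  ∂[2,8] = [8] − [2].
The resulting 10×30 matrix has rank 9, and its Smith normal form has invariant factors (1,1,1,1,1,1,1,1,1).

∂_2: C_2 → C_1 sends each 2-simplex [p,q,r] to [q,r] − [p,r] + [p,q]. For instance
  ∂[4,5,7] = [5,7] − [4,7] + [4,5],
  ∂[1,2,8] = [2,8] − [1,8] + [1,2].
The resulting 30×20 matrix has rank 20, and its Smith normal form has invariant factors (1,1,1,1,1,1,1,1,1,1,1,1,1,1,1,1,1,1,1,2).

Computing H_k = (kernel of ∂_k) / (image of ∂_{k+1}):

  H_0: rank C_0 − rank ∂_1 = 10 − 9 = 1, and the invariant factors of ∂_1 are all 1, so H_0 ≅ Z.

H_0 ≅ Z.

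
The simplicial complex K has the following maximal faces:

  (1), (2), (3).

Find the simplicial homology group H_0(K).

H_0 ≅ Z^3.

Order the vertices as 1 < 2 < 3. Listing each simplex with vertices in this order, K has dimension 0 with simplices:

  0-simplices (3): [1], [2], [3]

so the chain groups are C_0 ≅ Z^3.

From H_k ≅ ker(∂_k) / im(∂_{k+1}) we obtain:

  H_0: rank C_0 − rank ∂_1 = 3 − 0 = 3, and there is no ∂_1, so H_0 = Z^3.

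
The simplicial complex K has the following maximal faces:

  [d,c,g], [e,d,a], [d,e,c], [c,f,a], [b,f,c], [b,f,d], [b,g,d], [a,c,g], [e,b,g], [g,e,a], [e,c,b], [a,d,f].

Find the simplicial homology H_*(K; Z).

Fix the vertex order a < b < c < d < e < f < g and write every simplex with vertices in increasing order. Then dim K = 2 and the simplices of K are:

  0-simplices (7): a, b, c, d, e, f, g
  1-simplices (18): ac, ad, ae, af, ag, bc, bd, be, bf, bg, cd, ce, cf, cg, de, df, dg, eg
  2-simplices (12): acf, acg, ade, adf, aeg, bce, bcf, bdf, bdg, beg, cde, cdg

giving chain groups C_0 ≅ Z^7, C_1 ≅ Z^18, C_2 ≅ Z^12.

∂_1: C_1 → C_0 is given by ∂[p,q] = [q] − [p].
The resulting 7×18 matrix has rank 6, and its Smith normal form has invariant factors (1,1,1,1,1,1).

Boundary ∂_2: C_2 → C_1 sends each 2-simplex [p,q,r] to [q,r] − [p,r] + [p,q]. For instance
  ∂adf = df − af + ad,
  ∂acf = cf − af + ac.
The 18×12 boundary matrix has rank 12 and Smith normal form diag(1,1,1,1,1,1,1,1,1,1,1,2).

Computing H_k = (kernel of ∂_k) / (image of ∂_{k+1}):

  H_0: rank C_0 − rank ∂_1 = 7 − 6 = 1, and the invariant factors of ∂_1 are all 1, so H_0 = Z.
  H_1: rank ker ∂_1 − rank ∂_2 = (18 − 6) − 12 = 0, and ∂_2 has invariant factor 2 > 1, so H_1 = Z/2.
  H_2: rank ker ∂_2 − rank ∂_3 = (12 − 12) − 0 = 0, and there is no ∂_3, so H_2 = 0.

H_0 ≅ Z,  H_1 ≅ Z/2,  H_2 = 0.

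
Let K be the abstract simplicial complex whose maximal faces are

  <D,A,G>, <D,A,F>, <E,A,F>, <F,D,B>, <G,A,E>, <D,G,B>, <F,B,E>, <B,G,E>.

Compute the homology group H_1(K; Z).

Order the vertices as A < B < D < E < F < G. Listing each simplex with vertices in this order, K has dimension 2 with simplices:

  0-simplices (6): A, B, D, E, F, G
  1-simplices (12): AD, AE, AF, AG, BD, BE, BF, BG, DF, DG, EF, EG
  2-simplices (8): ADF, ADG, AEF, AEG, BDF, BDG, BEF, BEG

Hence C_0 ≅ Z^6, C_1 ≅ Z^12, C_2 ≅ Z^8.

Boundary ∂_1: C_1 → C_0 sends each edge [p,q] (with p < q) to q − p. For instance
  ∂BG = G − B.
This gives a 6×12 integer matrix of rank 5; reducing to Smith normal form yields diagonal entries (1,1,1,1,1).

The boundary map ∂_2: C_2 → C_1 maps a triangle to the signed sum of its edges. For instance
  ∂AEF = EF − AF + AE,
  ∂ADF = DF − AF + AD.
As a 12×8 matrix over Z this has rank 7, with invariant factors (1,1,1,1,1,1,1).

Reading off H_k = ker ∂_k / im ∂_{k+1}:

  H_1: rank ker ∂_1 − rank ∂_2 = (12 − 5) − 7 = 0, and the invariant factors of ∂_2 are all 1, so H_1 = 0.

(K is a triangulation of the 2-sphere S^2.)

H_1 = 0.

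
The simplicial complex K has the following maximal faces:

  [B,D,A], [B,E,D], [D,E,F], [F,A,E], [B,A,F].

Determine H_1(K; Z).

We work with the vertex ordering A < B < D < E < F. The simplices of K, each written with vertices in increasing order, are:

  0-simplices (5): A, B, D, E, F
  1-simplices (10): AB, AD, AE, AF, BD, BE, BF, DE, DF, EF
  2-simplices (5): ABD, ABF, AEF, BDE, DEF

giving chain groups C_0 ≅ Z^5, C_1 ≅ Z^10, C_2 ≅ Z^5.

Boundary ∂_1: C_1 → C_0 maps an edge to its endpoints' difference, ∂[p,q] = q − p. For instance
  ∂EF = F − E.
The 5×10 boundary matrix has rank 4 and Smith normal form diag(1,1,1,1).

Boundary ∂_2: C_2 → C_1 maps a triangle to the signed sum of its edges. For instance
  ∂BDE = DE − BE + BD,
  ∂AEF = EF − AF + AE.
This gives a 10×5 integer matrix of rank 5; reducing to Smith normal form yields diagonal entries (1,1,1,1,1).

From H_k ≅ ker(∂_k) / im(∂_{k+1}) we obtain:

  H_1: rank ker ∂_1 − rank ∂_2 = (10 − 4) − 5 = 1, and the invariant factors of ∂_2 are all 1, so H_1 ≅ Z.

H_1 ≅ Z.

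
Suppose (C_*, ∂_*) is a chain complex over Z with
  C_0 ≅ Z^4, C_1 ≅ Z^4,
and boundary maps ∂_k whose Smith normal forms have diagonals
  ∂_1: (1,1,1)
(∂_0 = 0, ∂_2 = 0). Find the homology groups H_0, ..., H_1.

H_0 = Z,  H_1 = Z.

H_0: b_0 = 4 − 0 − 3 = 1; torsion from ∂_1 factors > 1: none. So H_0 = Z.
H_1: b_1 = 4 − 3 − 0 = 1; torsion from ∂_2 factors > 1: none. So H_1 = Z.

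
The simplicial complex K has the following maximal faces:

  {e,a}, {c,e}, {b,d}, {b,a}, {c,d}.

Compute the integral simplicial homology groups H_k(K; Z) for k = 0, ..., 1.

H_0 ≅ Z,  H_1 ≅ Z.

Fix the vertex order a < b < c < d < e and write every simplex with vertices in increasing order. Then dim K = 1 and the simplices of K are:

  0-simplices (5): a, b, c, d, e
  1-simplices (5): ab, ae, bd, cd, ce

Hence C_0 ≅ Z^5, C_1 ≅ Z^5.

Boundary ∂_1: C_1 → C_0 sends each edge [p,q] (with p < q) to q − p. For instance
  ∂cd = d − c.
As a 5×5 matrix over Z this has rank 4, with invariant factors (1,1,1,1).

Now H_k = ker ∂_k / im ∂_{k+1}, so:

  H_0: rank C_0 − rank ∂_1 = 5 − 4 = 1, and the invariant factors of ∂_1 are all 1, so H_0 ≅ Z.
  H_1: rank ker ∂_1 − rank ∂_2 = (5 − 4) − 0 = 1, and there is no ∂_2, so H_1 ≅ Z.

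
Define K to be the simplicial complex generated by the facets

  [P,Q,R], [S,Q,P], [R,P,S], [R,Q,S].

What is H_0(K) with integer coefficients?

Fix the vertex order P < Q < R < S and write every simplex with vertices in increasing order. Then dim K = 2 and the simplices of K are:

  0-simplices (4): P, Q, R, S
  1-simplices (6): PQ, PR, PS, QR, QS, RS
  2-simplices (4): PQR, PQS, PRS, QRS

so the chain groups are C_0 ≅ Z^4, C_1 ≅ Z^6, C_2 ≅ Z^4.

∂_1: C_1 → C_0 sends each edge [p,q] (with p < q) to q − p.
The resulting 4×6 matrix has rank 3, and its Smith normal form has invariant factors (1,1,1).

Boundary ∂_2: C_2 → C_1 acts by ∂[p,q,r] = [q,r] − [p,r] + [p,q]. For instance
  ∂QRS = RS − QS + QR,
  ∂PQS = QS − PS + PQ.
This gives a 6×4 integer matrix of rank 3; reducing to Smith normal form yields diagonal entries (1,1,1).

Now H_k = ker ∂_k / im ∂_{k+1}, so:

  H_0: rank C_0 − rank ∂_1 = 4 − 3 = 1, and the invariant factors of ∂_1 are all 1, so H_0 ≅ Z.

H_0 ≅ Z.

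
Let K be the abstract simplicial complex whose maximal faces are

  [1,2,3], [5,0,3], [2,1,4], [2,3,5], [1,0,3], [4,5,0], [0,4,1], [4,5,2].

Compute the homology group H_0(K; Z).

H_0 ≅ Z.

Fix the vertex order 0 < 1 < 2 < 3 < 4 < 5 and write every simplex with vertices in increasing order. Then dim K = 2 and the simplices of K are:

  0-simplices (6): [0], [1], [2], [3], [4], [5]
  1-simplices (12): [0,1], [0,3], [0,4], [0,5], [1,2], [1,3], [1,4], [2,3], [2,4], [2,5], [3,5], [4,5]
  2-simplices (8): [0,1,3], [0,1,4], [0,3,5], [0,4,5], [1,2,3], [1,2,4], [2,3,5], [2,4,5]

Hence C_0 ≅ Z^6, C_1 ≅ Z^12, C_2 ≅ Z^8.

Boundary ∂_1: C_1 → C_0 maps an edge to its endpoints' difference, ∂[p,q] = q − p. For instance
  ∂[0,1] = [1] − [0].
This gives a 6×12 integer matrix of rank 5; reducing to Smith normal form yields diagonal entries (1,1,1,1,1).

The boundary map ∂_2: C_2 → C_1 maps a triangle to the signed sum of its edges. For instance
  ∂[1,2,4] = [2,4] − [1,4] + [1,2],
  ∂[0,4,5] = [4,5] − [0,5] + [0,4].
The 12×8 boundary matrix has rank 7 and Smith normal form diag(1,1,1,1,1,1,1).

From H_k ≅ ker(∂_k) / im(∂_{k+1}) we obtain:

  H_0: rank C_0 − rank ∂_1 = 6 − 5 = 1, and the invariant factors of ∂_1 are all 1, so H_0 ≅ Z.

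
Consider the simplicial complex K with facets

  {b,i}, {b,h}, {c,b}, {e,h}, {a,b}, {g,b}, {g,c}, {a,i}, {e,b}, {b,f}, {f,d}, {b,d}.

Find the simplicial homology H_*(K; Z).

H_0 = Z,  H_1 = Z^4.

Take the total order a < b < c < d < e < f < g < h < i on the vertex set. Then K (dimension 1) consists of the simplices:

  0-simplices (9): a, b, c, d, e, f, g, h, i
  1-simplices (12): ab, ai, bc, bd, be, bf, bg, bh, bi, cg, df, eh

so the chain groups are C_0 ≅ Z^9, C_1 ≅ Z^12.

∂_1: C_1 → C_0 is given by ∂[p,q] = [q] − [p]. For instance
  ∂bi = i − b.
This gives a 9×12 integer matrix of rank 8; reducing to Smith normal form yields diagonal entries (1,1,1,1,1,1,1,1).

From H_k ≅ ker(∂_k) / im(∂_{k+1}) we obtain:

  H_0: rank C_0 − rank ∂_1 = 9 − 8 = 1, and the invariant factors of ∂_1 are all 1, so H_0 ≅ Z.
  H_1: rank ker ∂_1 − rank ∂_2 = (12 − 8) − 0 = 4, and there is no ∂_2, so H_1 ≅ Z^4.

As a check, the Euler characteristic is 9 − 12 = -3, which agrees with 1 − 4 = -3.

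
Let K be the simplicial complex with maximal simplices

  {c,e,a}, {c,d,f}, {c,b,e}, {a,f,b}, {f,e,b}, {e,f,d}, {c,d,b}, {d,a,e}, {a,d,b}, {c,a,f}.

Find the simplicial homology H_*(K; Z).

Take the total order a < b < c < d < e < f on the vertex set. Then K (dimension 2) consists of the simplices:

  0-simplices (6): a, b, c, d, e, f
  1-simplices (15): ab, ac, ad, ae, af, bc, bd, be, bf, cd, ce, cf, de, df, ef
  2-simplices (10): abd, abf, ace, acf, ade, bcd, bce, bef, cdf, def

Hence C_0 ≅ Z^6, C_1 ≅ Z^15, C_2 ≅ Z^10.

The boundary map ∂_1: C_1 → C_0 sends each edge [p,q] (with p < q) to q − p. For instance
  ∂bf = f − b.
The resulting 6×15 matrix has rank 5, and its Smith normal form has invariant factors (1,1,1,1,1).

Boundary ∂_2: C_2 → C_1 maps a triangle to the signed sum of its edges. For instance
  ∂bcd = cd − bd + bc,
  ∂abd = bd − ad + ab.
This gives a 15×10 integer matrix of rank 10; reducing to Smith normal form yields diagonal entries (1,1,1,1,1,1,1,1,1,2).

Now H_k = ker ∂_k / im ∂_{k+1}, so:

  H_0: rank C_0 − rank ∂_1 = 6 − 5 = 1, and the invariant factors of ∂_1 are all 1, so H_0 ≅ Z.
  H_1: rank ker ∂_1 − rank ∂_2 = (15 − 5) − 10 = 0, and ∂_2 has invariant factor 2 > 1, so H_1 ≅ Z/2Z.
  H_2: rank ker ∂_2 − rank ∂_3 = (10 − 10) − 0 = 0, and there is no ∂_3, so H_2 ≅ 0.

As a check, the Euler characteristic is 6 − 15 + 10 = 1, which agrees with 1 − 0 + 0 = 1.

H_0 = Z,  H_1 = Z/2Z,  H_2 = 0.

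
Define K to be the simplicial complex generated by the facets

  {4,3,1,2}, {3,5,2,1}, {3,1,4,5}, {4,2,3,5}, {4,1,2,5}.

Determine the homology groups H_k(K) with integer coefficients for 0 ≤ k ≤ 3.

H_0 = Z,  H_1 = 0,  H_2 = 0,  H_3 = Z.

Order the vertices as 1 < 2 < 3 < 4 < 5. Listing each simplex with vertices in this order, K has dimension 3 with simplices:

  0-simplices (5): [1], [2], [3], [4], [5]
  1-simplices (10): [1,2], [1,3], [1,4], [1,5], [2,3], [2,4], [2,5], [3,4], [3,5], [4,5]
  2-simplices (10): [1,2,3], [1,2,4], [1,2,5], [1,3,4], [1,3,5], [1,4,5], [2,3,4], [2,3,5], [2,4,5], [3,4,5]
  3-simplices (5): [1,2,3,4], [1,2,3,5], [1,2,4,5], [1,3,4,5], [2,3,4,5]

so the chain groups are C_0 ≅ Z^5, C_1 ≅ Z^10, C_2 ≅ Z^10, C_3 ≅ Z^5.

The boundary map ∂_1: C_1 → C_0 sends each edge [p,q] (with p < q) to q − p. For instance
  ∂[2,5] = [5] − [2].
This gives a 5×10 integer matrix of rank 4; reducing to Smith normal form yields diagonal entries (1,1,1,1).

Boundary ∂_2: C_2 → C_1 sends each 2-simplex [p,q,r] to [q,r] − [p,r] + [p,q]. For instance
  ∂[1,2,3] = [2,3] − [1,3] + [1,2],
  ∂[1,4,5] = [4,5] − [1,5] + [1,4].
This gives a 10×10 integer matrix of rank 6; reducing to Smith normal form yields diagonal entries (1,1,1,1,1,1).

∂_3: C_3 → C_2 sends each 3-simplex σ to the alternating sum Σ_i (−1)^i (σ with its i-th vertex removed). For instance
  ∂[1,2,3,5] = [2,3,5] − [1,3,5] + [1,2,5] − [1,2,3],
  ∂[1,2,3,4] = [2,3,4] − [1,3,4] + [1,2,4] − [1,2,3].
The 10×5 boundary matrix has rank 4 and Smith normal form diag(1,1,1,1).

Now H_k = ker ∂_k / im ∂_{k+1}, so:

  H_0: rank C_0 − rank ∂_1 = 5 − 4 = 1, and the invariant factors of ∂_1 are all 1, so H_0 ≅ Z.
  H_1: rank ker ∂_1 − rank ∂_2 = (10 − 4) − 6 = 0, and the invariant factors of ∂_2 are all 1, so H_1 ≅ 0.
  H_2: rank ker ∂_2 − rank ∂_3 = (10 − 6) − 4 = 0, and the invariant factors of ∂_3 are all 1, so H_2 ≅ 0.
  H_3: rank ker ∂_3 − rank ∂_4 = (5 − 4) − 0 = 1, and there is no ∂_4, so H_3 ≅ Z.

As a check, the Euler characteristic is 5 − 10 + 10 − 5 = 0, which agrees with 1 − 0 + 0 − 1 = 0.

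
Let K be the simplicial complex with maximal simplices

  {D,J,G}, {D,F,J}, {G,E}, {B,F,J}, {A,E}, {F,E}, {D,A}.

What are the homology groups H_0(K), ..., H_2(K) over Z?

Fix the vertex order A < B < D < E < F < G < J and write every simplex with vertices in increasing order. Then dim K = 2 and the simplices of K are:

  0-simplices (7): A, B, D, E, F, G, J
  1-simplices (11): AD, AE, BF, BJ, DF, DG, DJ, EF, EG, FJ, GJ
  2-simplices (3): BFJ, DFJ, DGJ

Hence C_0 ≅ Z^7, C_1 ≅ Z^11, C_2 ≅ Z^3.

Boundary ∂_1: C_1 → C_0 sends each edge [p,q] (with p < q) to q − p.
The resulting 7×11 matrix has rank 6, and its Smith normal form has invariant factors (1,1,1,1,1,1).

∂_2: C_2 → C_1 acts by ∂[p,q,r] = [q,r] − [p,r] + [p,q]. For instance
  ∂BFJ = FJ − BJ + BF,
  ∂DFJ = FJ − DJ + DF.
As a 11×3 matrix over Z this has rank 3, with invariant factors (1,1,1).

From H_k ≅ ker(∂_k) / im(∂_{k+1}) we obtain:

  H_0: rank C_0 − rank ∂_1 = 7 − 6 = 1, and the invariant factors of ∂_1 are all 1, so H_0 ≅ Z.
  H_1: rank ker ∂_1 − rank ∂_2 = (11 − 6) − 3 = 2, and the invariant factors of ∂_2 are all 1, so H_1 ≅ Z^2.
  H_2: rank ker ∂_2 − rank ∂_3 = (3 − 3) − 0 = 0, and there is no ∂_3, so H_2 ≅ 0.

H_0 ≅ Z,  H_1 ≅ Z^2,  H_2 = 0.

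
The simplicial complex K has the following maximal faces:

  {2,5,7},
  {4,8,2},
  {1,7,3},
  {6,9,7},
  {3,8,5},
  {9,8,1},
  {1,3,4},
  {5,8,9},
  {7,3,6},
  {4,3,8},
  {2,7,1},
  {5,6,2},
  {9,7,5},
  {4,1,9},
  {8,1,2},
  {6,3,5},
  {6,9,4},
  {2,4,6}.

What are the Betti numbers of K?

Fix the vertex order 1 < 2 < 3 < 4 < 5 < 6 < 7 < 8 < 9 and write every simplex with vertices in increasing order. Then dim K = 2 and the simplices of K are:

  0-simplices (9): [1], [2], [3], [4], [5], [6], [7], [8], [9]
  1-simplices (27): (27 of them)
  2-simplices (18): [1,2,7], [1,2,8], [1,3,4], [1,3,7], [1,4,9], [1,8,9], [2,4,6], [2,4,8], [2,5,6], [2,5,7], [3,4,8], [3,5,6], [3,5,8], [3,6,7], [4,6,9], [5,7,9], [5,8,9], [6,7,9]

so the chain groups are C_0 ≅ Z^9, C_1 ≅ Z^27, C_2 ≅ Z^18.

Boundary ∂_1: C_1 → C_0 sends each edge [p,q] (with p < q) to q − p. For instance
  ∂[2,8] = [8] − [2].
As a 9×27 matrix over Z this has rank 8, with invariant factors (1,1,1,1,1,1,1,1).

The boundary map ∂_2: C_2 → C_1 maps a triangle to the signed sum of its edges. For instance
  ∂[2,5,7] = [5,7] − [2,7] + [2,5],
  ∂[1,3,7] = [3,7] − [1,7] + [1,3].
The 27×18 boundary matrix has rank 18 and Smith normal form diag(1,1,1,1,1,1,1,1,1,1,1,1,1,1,1,1,1,2).

Reading off H_k = ker ∂_k / im ∂_{k+1}:

  H_0: rank C_0 − rank ∂_1 = 9 − 8 = 1, and the invariant factors of ∂_1 are all 1, so H_0 = Z.
  H_1: rank ker ∂_1 − rank ∂_2 = (27 − 8) − 18 = 1, and ∂_2 has invariant factor 2 > 1, so H_1 = Z ⊕ Z/2Z.
  H_2: rank ker ∂_2 − rank ∂_3 = (18 − 18) − 0 = 0, and there is no ∂_3, so H_2 = 0.

(K is a triangulation of the Klein bottle.)

Hence the Betti numbers are b_0 = 1, b_1 = 1, b_2 = 0.

b_0 = 1, b_1 = 1, b_2 = 0.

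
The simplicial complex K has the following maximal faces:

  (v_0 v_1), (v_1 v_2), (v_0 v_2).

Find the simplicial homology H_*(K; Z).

Take the total order v_0 < v_1 < v_2 on the vertex set. Then K (dimension 1) consists of the simplices:

  0-simplices (3): [v_0], [v_1], [v_2]
  1-simplices (3): [v_0,v_1], [v_0,v_2], [v_1,v_2]

giving chain groups C_0 ≅ Z^3, C_1 ≅ Z^3.

Boundary ∂_1: C_1 → C_0 maps an edge to its endpoints' difference, ∂[p,q] = q − p.
As a 3×3 matrix over Z this has rank 2, with invariant factors (1,1).

Computing H_k = (kernel of ∂_k) / (image of ∂_{k+1}):

  H_0: rank C_0 − rank ∂_1 = 3 − 2 = 1, and the invariant factors of ∂_1 are all 1, so H_0 ≅ Z.
  H_1: rank ker ∂_1 − rank ∂_2 = (3 − 2) − 0 = 1, and there is no ∂_2, so H_1 ≅ Z.

H_0 = Z,  H_1 = Z.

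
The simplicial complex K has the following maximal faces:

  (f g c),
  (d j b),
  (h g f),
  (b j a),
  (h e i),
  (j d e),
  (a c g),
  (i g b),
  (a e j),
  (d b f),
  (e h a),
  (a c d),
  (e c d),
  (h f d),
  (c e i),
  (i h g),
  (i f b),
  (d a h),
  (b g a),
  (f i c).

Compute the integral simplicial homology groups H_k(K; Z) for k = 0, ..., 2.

H_0 ≅ Z,  H_1 ≅ Z ⊕ Z/2,  H_2 = 0.

Take the total order a < b < c < d < e < f < g < h < i < j on the vertex set. Then K (dimension 2) consists of the simplices:

  0-simplices (10): a, b, c, d, e, f, g, h, i, j
  1-simplices (30): ab, ac, ad, ae, ag, ah, aj, bd, bf, bg, bi, bj, cd, ce, cf, cg, ci, de, df, dh, dj, eh, ei, ej, fg, fh, fi, gh, gi, hi
  2-simplices (20): abg, abj, acd, acg, adh, aeh, aej, bdf, bdj, bfi, bgi, cde, cei, cfg, cfi, dej, dfh, ehi, fgh, ghi

giving chain groups C_0 ≅ Z^10, C_1 ≅ Z^30, C_2 ≅ Z^20.

The boundary map ∂_1: C_1 → C_0 is given by ∂[p,q] = [q] − [p]. For instance
  ∂bj = j − b.
The resulting 10×30 matrix has rank 9, and its Smith normal form has invariant factors (1,1,1,1,1,1,1,1,1).

The boundary map ∂_2: C_2 → C_1 acts by ∂[p,q,r] = [q,r] − [p,r] + [p,q]. For instance
  ∂bdf = df − bf + bd,
  ∂aeh = eh − ah + ae.
As a 30×20 matrix over Z this has rank 20, with invariant factors (1,1,1,1,1,1,1,1,1,1,1,1,1,1,1,1,1,1,1,2).

Now H_k = ker ∂_k / im ∂_{k+1}, so:

  H_0: rank C_0 − rank ∂_1 = 10 − 9 = 1, and the invariant factors of ∂_1 are all 1, so H_0 ≅ Z.
  H_1: rank ker ∂_1 − rank ∂_2 = (30 − 9) − 20 = 1, and ∂_2 has invariant factor 2 > 1, so H_1 ≅ Z ⊕ Z/2.
  H_2: rank ker ∂_2 − rank ∂_3 = (20 − 20) − 0 = 0, and there is no ∂_3, so H_2 ≅ 0.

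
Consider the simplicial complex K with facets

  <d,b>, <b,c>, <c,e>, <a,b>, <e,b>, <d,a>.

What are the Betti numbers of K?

Order the vertices as a < b < c < d < e. Listing each simplex with vertices in this order, K has dimension 1 with simplices:

  0-simplices (5): a, b, c, d, e
  1-simplices (6): ab, ad, bc, bd, be, ce

giving chain groups C_0 ≅ Z^5, C_1 ≅ Z^6.

The boundary map ∂_1: C_1 → C_0 maps an edge to its endpoints' difference, ∂[p,q] = q − p.
The resulting 5×6 matrix has rank 4, and its Smith normal form has invariant factors (1,1,1,1).

Reading off H_k = ker ∂_k / im ∂_{k+1}:

  H_0: rank C_0 − rank ∂_1 = 5 − 4 = 1, and the invariant factors of ∂_1 are all 1, so H_0 = Z.
  H_1: rank ker ∂_1 − rank ∂_2 = (6 − 4) − 0 = 2, and there is no ∂_2, so H_1 = Z^2.

Hence the Betti numbers are b_0 = 1, b_1 = 2.

b_0 = 1, b_1 = 2.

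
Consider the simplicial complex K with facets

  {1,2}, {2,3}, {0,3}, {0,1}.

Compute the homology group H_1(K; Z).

Fix the vertex order 0 < 1 < 2 < 3 and write every simplex with vertices in increasing order. Then dim K = 1 and the simplices of K are:

  0-simplices (4): [0], [1], [2], [3]
  1-simplices (4): [0,1], [0,3], [1,2], [2,3]

Hence C_0 ≅ Z^4, C_1 ≅ Z^4.

The boundary map ∂_1: C_1 → C_0 maps an edge to its endpoints' difference, ∂[p,q] = q − p. For instance
  ∂[1,2] = [2] − [1].
The resulting 4×4 matrix has rank 3, and its Smith normal form has invariant factors (1,1,1).

From H_k ≅ ker(∂_k) / im(∂_{k+1}) we obtain:

  H_1: rank ker ∂_1 − rank ∂_2 = (4 − 3) − 0 = 1, and there is no ∂_2, so H_1 ≅ Z.

(K is a triangulation of the circle S^1.)

H_1 = Z.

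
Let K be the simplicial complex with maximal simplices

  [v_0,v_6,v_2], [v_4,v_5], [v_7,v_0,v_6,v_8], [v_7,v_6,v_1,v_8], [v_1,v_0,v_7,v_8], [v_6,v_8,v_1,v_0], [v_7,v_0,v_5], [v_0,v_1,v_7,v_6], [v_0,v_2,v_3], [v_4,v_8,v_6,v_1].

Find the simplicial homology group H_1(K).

We work with the vertex ordering v_0 < v_1 < v_2 < v_3 < v_4 < v_5 < v_6 < v_7 < v_8. The simplices of K, each written with vertices in increasing order, are:

  0-simplices (9): [v_0], [v_1], [v_2], [v_3], [v_4], [v_5], [v_6], [v_7], [v_8]
  1-simplices (20): (20 of them)
  2-simplices (16): (16 of them)
  3-simplices (6): [v_0,v_1,v_6,v_7], [v_0,v_1,v_6,v_8], [v_0,v_1,v_7,v_8], [v_0,v_6,v_7,v_8], [v_1,v_4,v_6,v_8], [v_1,v_6,v_7,v_8]

so the chain groups are C_0 ≅ Z^9, C_1 ≅ Z^20, C_2 ≅ Z^16, C_3 ≅ Z^6.

The boundary map ∂_1: C_1 → C_0 is given by ∂[p,q] = [q] − [p]. For instance
  ∂[v_0,v_2] = [v_2] − [v_0].
The resulting 9×20 matrix has rank 8, and its Smith normal form has invariant factors (1,1,1,1,1,1,1,1).

Boundary ∂_2: C_2 → C_1 maps a triangle to the signed sum of its edges. For instance
  ∂[v_4,v_6,v_8] = [v_6,v_8] − [v_4,v_8] + [v_4,v_6],
  ∂[v_0,v_1,v_6] = [v_1,v_6] − [v_0,v_6] + [v_0,v_1].
As a 20×16 matrix over Z this has rank 11, with invariant factors (1,1,1,1,1,1,1,1,1,1,1).

Boundary ∂_3: C_3 → C_2 sends each 3-simplex σ to the alternating sum Σ_i (−1)^i (σ with its i-th vertex removed). For instance
  ∂[v_1,v_6,v_7,v_8] = [v_6,v_7,v_8] − [v_1,v_7,v_8] + [v_1,v_6,v_8] − [v_1,v_6,v_7],
  ∂[v_0,v_6,v_7,v_8] = [v_6,v_7,v_8] − [v_0,v_7,v_8] + [v_0,v_6,v_8] − [v_0,v_6,v_7].
The resulting 16×6 matrix has rank 5, and its Smith normal form has invariant factors (1,1,1,1,1).

Now H_k = ker ∂_k / im ∂_{k+1}, so:

  H_1: rank ker ∂_1 − rank ∂_2 = (20 − 8) − 11 = 1, and the invariant factors of ∂_2 are all 1, so H_1 ≅ Z.

H_1 = Z.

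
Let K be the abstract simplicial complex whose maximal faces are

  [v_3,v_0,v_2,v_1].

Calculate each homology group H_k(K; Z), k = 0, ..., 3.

H_0 = Z,  H_1 = 0,  H_2 = 0,  H_3 = 0.

Take the total order v_0 < v_1 < v_2 < v_3 on the vertex set. Then K (dimension 3) consists of the simplices:

  0-simplices (4): [v_0], [v_1], [v_2], [v_3]
  1-simplices (6): [v_0,v_1], [v_0,v_2], [v_0,v_3], [v_1,v_2], [v_1,v_3], [v_2,v_3]
  2-simplices (4): [v_0,v_1,v_2], [v_0,v_1,v_3], [v_0,v_2,v_3], [v_1,v_2,v_3]
  3-simplices (1): [v_0,v_1,v_2,v_3]

giving chain groups C_0 ≅ Z^4, C_1 ≅ Z^6, C_2 ≅ Z^4, C_3 ≅ Z^1.

∂_1: C_1 → C_0 maps an edge to its endpoints' difference, ∂[p,q] = q − p. For instance
  ∂[v_1,v_3] = [v_3] − [v_1].
As a 4×6 matrix over Z this has rank 3, with invariant factors (1,1,1).

The boundary map ∂_2: C_2 → C_1 sends each 2-simplex [p,q,r] to [q,r] − [p,r] + [p,q]. For instance
  ∂[v_0,v_1,v_3] = [v_1,v_3] − [v_0,v_3] + [v_0,v_1],
  ∂[v_0,v_2,v_3] = [v_2,v_3] − [v_0,v_3] + [v_0,v_2].
This gives a 6×4 integer matrix of rank 3; reducing to Smith normal form yields diagonal entries (1,1,1).

Boundary ∂_3: C_3 → C_2 sends each 3-simplex σ to the alternating sum Σ_i (−1)^i (σ with its i-th vertex removed). For instance
  ∂[v_0,v_1,v_2,v_3] = [v_1,v_2,v_3] − [v_0,v_2,v_3] + [v_0,v_1,v_3] − [v_0,v_1,v_2].
The resulting 4×1 matrix has rank 1, and its Smith normal form has invariant factors (1).

Now H_k = ker ∂_k / im ∂_{k+1}, so:

  H_0: rank C_0 − rank ∂_1 = 4 − 3 = 1, and the invariant factors of ∂_1 are all 1, so H_0 ≅ Z.
  H_1: rank ker ∂_1 − rank ∂_2 = (6 − 3) − 3 = 0, and the invariant factors of ∂_2 are all 1, so H_1 ≅ 0.
  H_2: rank ker ∂_2 − rank ∂_3 = (4 − 3) − 1 = 0, and the invariant factors of ∂_3 are all 1, so H_2 ≅ 0.
  H_3: rank ker ∂_3 − rank ∂_4 = (1 − 1) − 0 = 0, and there is no ∂_4, so H_3 ≅ 0.

As a check, the Euler characteristic is 4 − 6 + 4 − 1 = 1, which agrees with 1 − 0 + 0 − 0 = 1.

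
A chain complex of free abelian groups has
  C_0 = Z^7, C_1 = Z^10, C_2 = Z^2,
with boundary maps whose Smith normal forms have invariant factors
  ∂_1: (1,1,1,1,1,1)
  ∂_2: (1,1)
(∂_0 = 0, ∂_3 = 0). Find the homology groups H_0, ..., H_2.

H_0 ≅ Z,  H_1 ≅ Z^2,  H_2 = 0.

H_0: b_0 = 7 − 0 − 6 = 1; torsion from ∂_1 factors > 1: none. So H_0 ≅ Z.
H_1: b_1 = 10 − 6 − 2 = 2; torsion from ∂_2 factors > 1: none. So H_1 ≅ Z^2.
H_2: b_2 = 2 − 2 − 0 = 0; torsion from ∂_3 factors > 1: none. So H_2 ≅ 0.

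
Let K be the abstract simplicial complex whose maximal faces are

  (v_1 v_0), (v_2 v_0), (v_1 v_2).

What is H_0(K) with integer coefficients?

H_0 ≅ Z.

Take the total order v_0 < v_1 < v_2 on the vertex set. Then K (dimension 1) consists of the simplices:

  0-simplices (3): [v_0], [v_1], [v_2]
  1-simplices (3): [v_0,v_1], [v_0,v_2], [v_1,v_2]

Hence C_0 ≅ Z^3, C_1 ≅ Z^3.

∂_1: C_1 → C_0 maps an edge to its endpoints' difference, ∂[p,q] = q − p. For instance
  ∂[v_0,v_2] = [v_2] − [v_0].
As a 3×3 matrix over Z this has rank 2, with invariant factors (1,1).

From H_k ≅ ker(∂_k) / im(∂_{k+1}) we obtain:

  H_0: rank C_0 − rank ∂_1 = 3 − 2 = 1, and the invariant factors of ∂_1 are all 1, so H_0 = Z.

(K is a triangulation of the circle S^1.)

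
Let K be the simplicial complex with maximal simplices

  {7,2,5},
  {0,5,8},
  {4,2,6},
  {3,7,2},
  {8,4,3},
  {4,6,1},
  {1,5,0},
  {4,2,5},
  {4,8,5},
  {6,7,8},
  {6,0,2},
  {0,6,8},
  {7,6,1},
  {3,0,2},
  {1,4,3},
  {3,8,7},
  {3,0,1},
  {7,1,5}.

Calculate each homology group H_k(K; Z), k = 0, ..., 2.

Take the total order 0 < 1 < 2 < 3 < 4 < 5 < 6 < 7 < 8 on the vertex set. Then K (dimension 2) consists of the simplices:

  0-simplices (9): [0], [1], [2], [3], [4], [5], [6], [7], [8]
  1-simplices (27): (27 of them)
  2-simplices (18): [0,1,3], [0,1,5], [0,2,3], [0,2,6], [0,5,8], [0,6,8], [1,3,4], [1,4,6], [1,5,7], [1,6,7], [2,3,7], [2,4,5], [2,4,6], [2,5,7], [3,4,8], [3,7,8], [4,5,8], [6,7,8]

so the chain groups are C_0 ≅ Z^9, C_1 ≅ Z^27, C_2 ≅ Z^18.

Boundary ∂_1: C_1 → C_0 maps an edge to its endpoints' difference, ∂[p,q] = q − p.
The 9×27 boundary matrix has rank 8 and Smith normal form diag(1,1,1,1,1,1,1,1).

∂_2: C_2 → C_1 acts by ∂[p,q,r] = [q,r] − [p,r] + [p,q]. For instance
  ∂[1,6,7] = [6,7] − [1,7] + [1,6],
  ∂[2,4,5] = [4,5] − [2,5] + [2,4].
As a 27×18 matrix over Z this has rank 17, with invariant factors (1,1,1,1,1,1,1,1,1,1,1,1,1,1,1,1,1).

From H_k ≅ ker(∂_k) / im(∂_{k+1}) we obtain:

  H_0: rank C_0 − rank ∂_1 = 9 − 8 = 1, and the invariant factors of ∂_1 are all 1, so H_0 ≅ Z.
  H_1: rank ker ∂_1 − rank ∂_2 = (27 − 8) − 17 = 2, and the invariant factors of ∂_2 are all 1, so H_1 ≅ Z^2.
  H_2: rank ker ∂_2 − rank ∂_3 = (18 − 17) − 0 = 1, and there is no ∂_3, so H_2 ≅ Z.

H_0 = Z,  H_1 = Z^2,  H_2 = Z.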